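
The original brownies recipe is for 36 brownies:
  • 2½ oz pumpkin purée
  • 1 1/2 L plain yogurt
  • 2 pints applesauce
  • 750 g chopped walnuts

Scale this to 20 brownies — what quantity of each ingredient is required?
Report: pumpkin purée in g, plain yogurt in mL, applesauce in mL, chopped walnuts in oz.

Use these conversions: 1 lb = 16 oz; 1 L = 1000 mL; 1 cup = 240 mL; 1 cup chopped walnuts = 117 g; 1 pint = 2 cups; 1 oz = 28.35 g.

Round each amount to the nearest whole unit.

pumpkin purée: 39 g; plain yogurt: 833 mL; applesauce: 533 mL; chopped walnuts: 15 oz

Scaling factor: 20/36 = 5/9.
pumpkin purée: 2.5 oz × 5/9 × 28.35 g/oz ≈ 39 g
plain yogurt: 1.5 L × 5/9 × 1000 mL/L ≈ 833 mL
applesauce: 2 pint × 5/9 × 2 cup/pint × 240 mL/cup ≈ 533 mL
chopped walnuts: 750 g × 5/9 ÷ 28.35 g/oz ≈ 15 oz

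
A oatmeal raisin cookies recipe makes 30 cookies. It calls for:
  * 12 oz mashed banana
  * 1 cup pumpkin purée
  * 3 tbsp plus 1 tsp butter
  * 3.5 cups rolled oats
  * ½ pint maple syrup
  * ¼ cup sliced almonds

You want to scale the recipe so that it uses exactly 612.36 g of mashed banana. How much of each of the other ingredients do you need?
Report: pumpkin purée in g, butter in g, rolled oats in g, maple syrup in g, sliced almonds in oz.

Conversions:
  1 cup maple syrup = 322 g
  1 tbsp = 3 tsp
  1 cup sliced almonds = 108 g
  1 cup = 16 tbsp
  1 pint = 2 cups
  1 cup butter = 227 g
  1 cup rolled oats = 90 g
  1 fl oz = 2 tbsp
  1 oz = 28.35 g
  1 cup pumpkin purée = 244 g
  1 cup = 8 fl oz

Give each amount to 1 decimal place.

pumpkin purée: 439.2 g; butter: 85.1 g; rolled oats: 567.0 g; maple syrup: 579.6 g; sliced almonds: 1.7 oz

The original recipe has 340.2 g of mashed banana, so the scaling factor is 612.36 ÷ 340.2 = 9/5 = 1.8.
pumpkin purée: 1 cup × 9/5 × 244 g/cup = 439.2 g
butter: (3 tbsp + 1 tsp = 10/3 tbsp) × 9/5 ÷ 16 tbsp/cup × 227 g/cup ≈ 85.1 g
rolled oats: 3.5 cup × 9/5 × 90 g/cup = 567.0 g
maple syrup: 0.5 pint × 9/5 × 2 cup/pint × 322 g/cup = 579.6 g
sliced almonds: 0.25 cup × 9/5 × 108 g/cup ÷ 28.35 g/oz ≈ 1.7 oz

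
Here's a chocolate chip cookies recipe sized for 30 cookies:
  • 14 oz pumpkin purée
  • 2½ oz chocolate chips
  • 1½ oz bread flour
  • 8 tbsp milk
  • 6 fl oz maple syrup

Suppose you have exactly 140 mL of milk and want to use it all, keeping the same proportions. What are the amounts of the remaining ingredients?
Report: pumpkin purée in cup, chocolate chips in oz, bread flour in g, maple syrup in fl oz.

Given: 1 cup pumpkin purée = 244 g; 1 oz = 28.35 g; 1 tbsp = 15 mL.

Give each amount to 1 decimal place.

The original recipe has 120 mL of milk, so the scaling factor is 140 ÷ 120 = 7/6.
pumpkin purée: 14 oz × 7/6 × 28.35 g/oz ÷ 244 g/cup ≈ 1.9 cup
chocolate chips: 2.5 oz × 7/6 ≈ 2.9 oz
bread flour: 1.5 oz × 7/6 × 28.35 g/oz ≈ 49.6 g
maple syrup: 6 fl oz × 7/6 = 7.0 fl oz

pumpkin purée: 1.9 cup; chocolate chips: 2.9 oz; bread flour: 49.6 g; maple syrup: 7.0 fl oz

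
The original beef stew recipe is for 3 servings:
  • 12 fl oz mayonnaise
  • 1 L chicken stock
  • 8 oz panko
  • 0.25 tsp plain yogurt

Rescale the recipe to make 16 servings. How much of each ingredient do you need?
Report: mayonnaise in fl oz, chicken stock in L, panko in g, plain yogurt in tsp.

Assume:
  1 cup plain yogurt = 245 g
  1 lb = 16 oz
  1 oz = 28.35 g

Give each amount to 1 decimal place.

Scaling factor: 16/3.
mayonnaise: 12 fl oz × 16/3 = 64.0 fl oz
chicken stock: 1 L × 16/3 ≈ 5.3 L
panko: 8 oz × 16/3 × 28.35 g/oz = 1209.6 g
plain yogurt: 0.25 tsp × 16/3 ≈ 1.3 tsp

mayonnaise: 64.0 fl oz; chicken stock: 5.3 L; panko: 1209.6 g; plain yogurt: 1.3 tsp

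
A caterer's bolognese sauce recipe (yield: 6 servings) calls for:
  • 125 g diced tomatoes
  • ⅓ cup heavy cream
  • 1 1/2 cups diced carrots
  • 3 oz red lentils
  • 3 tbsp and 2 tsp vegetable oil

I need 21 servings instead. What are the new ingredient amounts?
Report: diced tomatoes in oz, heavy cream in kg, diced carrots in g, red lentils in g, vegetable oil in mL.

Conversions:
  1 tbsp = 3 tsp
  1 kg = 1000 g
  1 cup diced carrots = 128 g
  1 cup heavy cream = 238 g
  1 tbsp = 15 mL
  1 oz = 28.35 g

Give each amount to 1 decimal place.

Scaling factor: 21/6 = 7/2 = 3.5.
diced tomatoes: 125 g × 7/2 ÷ 28.35 g/oz ≈ 15.4 oz
heavy cream: 1/3 cup × 7/2 × 238 g/cup ÷ 1000 g/kg ≈ 0.3 kg
diced carrots: 1.5 cup × 7/2 × 128 g/cup = 672.0 g
red lentils: 3 oz × 7/2 × 28.35 g/oz ≈ 297.7 g
vegetable oil: (3 tbsp + 2 tsp = 11/3 tbsp) × 7/2 × 15 mL/tbsp = 192.5 mL

diced tomatoes: 15.4 oz; heavy cream: 0.3 kg; diced carrots: 672.0 g; red lentils: 297.7 g; vegetable oil: 192.5 mL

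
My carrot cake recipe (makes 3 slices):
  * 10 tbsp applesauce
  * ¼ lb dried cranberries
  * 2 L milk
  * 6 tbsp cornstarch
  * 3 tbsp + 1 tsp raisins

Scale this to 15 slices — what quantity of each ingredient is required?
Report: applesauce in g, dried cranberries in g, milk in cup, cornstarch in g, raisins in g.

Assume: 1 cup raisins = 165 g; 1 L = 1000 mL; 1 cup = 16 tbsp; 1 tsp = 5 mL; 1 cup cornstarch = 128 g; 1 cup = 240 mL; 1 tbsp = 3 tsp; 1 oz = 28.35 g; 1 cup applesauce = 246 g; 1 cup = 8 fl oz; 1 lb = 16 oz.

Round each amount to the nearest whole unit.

Scaling factor: 15/3 = 5.
applesauce: 10 tbsp × 5 ÷ 16 tbsp/cup × 246 g/cup ≈ 769 g
dried cranberries: 0.25 lb × 5 × 16 oz/lb × 28.35 g/oz = 567 g
milk: 2 L × 5 × 1000 mL/L ÷ 240 mL/cup ≈ 42 cup
cornstarch: 6 tbsp × 5 ÷ 16 tbsp/cup × 128 g/cup = 240 g
raisins: (3 tbsp + 1 tsp = 10/3 tbsp) × 5 ÷ 16 tbsp/cup × 165 g/cup ≈ 172 g

applesauce: 769 g; dried cranberries: 567 g; milk: 42 cup; cornstarch: 240 g; raisins: 172 g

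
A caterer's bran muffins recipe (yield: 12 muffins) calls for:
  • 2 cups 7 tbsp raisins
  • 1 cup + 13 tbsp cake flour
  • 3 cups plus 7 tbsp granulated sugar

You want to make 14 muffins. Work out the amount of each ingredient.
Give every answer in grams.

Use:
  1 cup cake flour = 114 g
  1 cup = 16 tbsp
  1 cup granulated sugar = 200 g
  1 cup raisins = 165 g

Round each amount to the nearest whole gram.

raisins: 469 g; cake flour: 241 g; granulated sugar: 802 g

Scaling factor: 14/12 = 7/6.
raisins: (2 cup + 7 tbsp = 2.4375 cup) × 7/6 × 165 g/cup ≈ 469 g
cake flour: (1 cup + 13 tbsp = 1.8125 cup) × 7/6 × 114 g/cup ≈ 241 g
granulated sugar: (3 cup + 7 tbsp = 3.4375 cup) × 7/6 × 200 g/cup ≈ 802 g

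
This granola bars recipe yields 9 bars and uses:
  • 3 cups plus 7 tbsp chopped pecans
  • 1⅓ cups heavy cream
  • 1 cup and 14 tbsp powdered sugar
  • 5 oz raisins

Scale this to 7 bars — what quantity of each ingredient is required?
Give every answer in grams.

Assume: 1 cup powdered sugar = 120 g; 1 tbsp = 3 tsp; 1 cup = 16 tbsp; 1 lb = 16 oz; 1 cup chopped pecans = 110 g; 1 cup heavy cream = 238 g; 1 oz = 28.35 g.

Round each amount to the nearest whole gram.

chopped pecans: 294 g; heavy cream: 247 g; powdered sugar: 175 g; raisins: 110 g

Scaling factor: 7/9.
chopped pecans: (3 cup + 7 tbsp = 3.4375 cup) × 7/9 × 110 g/cup ≈ 294 g
heavy cream: 4/3 cup × 7/9 × 238 g/cup ≈ 247 g
powdered sugar: (1 cup + 14 tbsp = 1.875 cup) × 7/9 × 120 g/cup = 175 g
raisins: 5 oz × 7/9 × 28.35 g/oz ≈ 110 g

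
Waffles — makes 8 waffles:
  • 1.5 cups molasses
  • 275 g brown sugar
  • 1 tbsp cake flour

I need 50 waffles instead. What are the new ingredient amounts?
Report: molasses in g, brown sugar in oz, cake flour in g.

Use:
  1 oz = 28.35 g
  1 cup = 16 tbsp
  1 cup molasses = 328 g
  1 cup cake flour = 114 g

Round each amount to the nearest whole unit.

molasses: 3075 g; brown sugar: 61 oz; cake flour: 45 g

Scaling factor: 50/8 = 25/4 = 6.25.
molasses: 1.5 cup × 25/4 × 328 g/cup = 3075 g
brown sugar: 275 g × 25/4 ÷ 28.35 g/oz ≈ 61 oz
cake flour: 1 tbsp × 25/4 ÷ 16 tbsp/cup × 114 g/cup ≈ 45 g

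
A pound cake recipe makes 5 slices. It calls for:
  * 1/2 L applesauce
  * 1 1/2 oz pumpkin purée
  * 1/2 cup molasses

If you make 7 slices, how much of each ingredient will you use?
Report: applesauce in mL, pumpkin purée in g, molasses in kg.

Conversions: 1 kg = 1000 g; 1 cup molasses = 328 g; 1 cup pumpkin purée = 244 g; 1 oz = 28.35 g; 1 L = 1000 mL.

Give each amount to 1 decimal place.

Scaling factor: 7/5 = 1.4.
applesauce: 0.5 L × 7/5 × 1000 mL/L = 700.0 mL
pumpkin purée: 1.5 oz × 7/5 × 28.35 g/oz ≈ 59.5 g
molasses: 0.5 cup × 7/5 × 328 g/cup ÷ 1000 g/kg ≈ 0.2 kg

applesauce: 700.0 mL; pumpkin purée: 59.5 g; molasses: 0.2 kg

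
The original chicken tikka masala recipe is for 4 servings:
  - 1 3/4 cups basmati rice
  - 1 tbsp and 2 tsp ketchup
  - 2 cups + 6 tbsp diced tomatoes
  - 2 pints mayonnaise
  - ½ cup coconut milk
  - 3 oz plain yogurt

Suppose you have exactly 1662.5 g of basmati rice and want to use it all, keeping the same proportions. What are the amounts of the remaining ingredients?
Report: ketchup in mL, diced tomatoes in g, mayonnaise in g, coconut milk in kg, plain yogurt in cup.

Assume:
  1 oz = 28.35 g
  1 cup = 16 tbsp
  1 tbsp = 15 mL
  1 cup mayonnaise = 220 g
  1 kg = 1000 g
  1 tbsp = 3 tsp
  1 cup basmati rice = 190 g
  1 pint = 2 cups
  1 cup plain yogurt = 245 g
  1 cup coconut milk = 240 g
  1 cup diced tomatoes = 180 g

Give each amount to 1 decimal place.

ketchup: 125.0 mL; diced tomatoes: 2137.5 g; mayonnaise: 4400.0 g; coconut milk: 0.6 kg; plain yogurt: 1.7 cup

The original recipe has 332.5 g of basmati rice, so the scaling factor is 1662.5 ÷ 332.5 = 5.
ketchup: (1 tbsp + 2 tsp = 5/3 tbsp) × 5 × 15 mL/tbsp = 125.0 mL
diced tomatoes: (2 cup + 6 tbsp = 2.375 cup) × 5 × 180 g/cup = 2137.5 g
mayonnaise: 2 pint × 5 × 2 cup/pint × 220 g/cup = 4400.0 g
coconut milk: 0.5 cup × 5 × 240 g/cup ÷ 1000 g/kg = 0.6 kg
plain yogurt: 3 oz × 5 × 28.35 g/oz ÷ 245 g/cup ≈ 1.7 cup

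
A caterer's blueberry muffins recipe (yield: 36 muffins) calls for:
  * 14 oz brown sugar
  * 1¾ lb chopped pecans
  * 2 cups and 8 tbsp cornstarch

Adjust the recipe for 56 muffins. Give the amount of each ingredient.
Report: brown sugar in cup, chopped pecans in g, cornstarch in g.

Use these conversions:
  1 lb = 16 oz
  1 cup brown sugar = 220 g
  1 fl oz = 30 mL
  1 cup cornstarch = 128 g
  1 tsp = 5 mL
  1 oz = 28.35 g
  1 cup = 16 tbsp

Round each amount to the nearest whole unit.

Scaling factor: 56/36 = 14/9.
brown sugar: 14 oz × 14/9 × 28.35 g/oz ÷ 220 g/cup ≈ 3 cup
chopped pecans: 1.75 lb × 14/9 × 16 oz/lb × 28.35 g/oz ≈ 1235 g
cornstarch: (2 cup + 8 tbsp = 2.5 cup) × 14/9 × 128 g/cup ≈ 498 g

brown sugar: 3 cup; chopped pecans: 1235 g; cornstarch: 498 g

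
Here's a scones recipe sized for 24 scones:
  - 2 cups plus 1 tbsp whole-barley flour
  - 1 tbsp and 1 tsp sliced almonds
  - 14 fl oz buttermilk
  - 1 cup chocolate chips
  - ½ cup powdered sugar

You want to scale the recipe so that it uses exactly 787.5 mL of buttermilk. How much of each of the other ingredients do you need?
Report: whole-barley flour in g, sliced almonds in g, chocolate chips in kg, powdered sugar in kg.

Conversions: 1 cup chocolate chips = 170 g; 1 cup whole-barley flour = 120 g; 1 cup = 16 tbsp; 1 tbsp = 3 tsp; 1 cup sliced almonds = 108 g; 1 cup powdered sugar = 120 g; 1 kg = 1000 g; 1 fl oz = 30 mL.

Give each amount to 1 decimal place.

The original recipe has 420 mL of buttermilk, so the scaling factor is 787.5 ÷ 420 = 15/8 = 1.875.
whole-barley flour: (2 cup + 1 tbsp = 2.0625 cup) × 15/8 × 120 g/cup ≈ 464.1 g
sliced almonds: (1 tbsp + 1 tsp = 4/3 tbsp) × 15/8 ÷ 16 tbsp/cup × 108 g/cup ≈ 16.9 g
chocolate chips: 1 cup × 15/8 × 170 g/cup ÷ 1000 g/kg ≈ 0.3 kg
powdered sugar: 0.5 cup × 15/8 × 120 g/cup ÷ 1000 g/kg ≈ 0.1 kg

whole-barley flour: 464.1 g; sliced almonds: 16.9 g; chocolate chips: 0.3 kg; powdered sugar: 0.1 kg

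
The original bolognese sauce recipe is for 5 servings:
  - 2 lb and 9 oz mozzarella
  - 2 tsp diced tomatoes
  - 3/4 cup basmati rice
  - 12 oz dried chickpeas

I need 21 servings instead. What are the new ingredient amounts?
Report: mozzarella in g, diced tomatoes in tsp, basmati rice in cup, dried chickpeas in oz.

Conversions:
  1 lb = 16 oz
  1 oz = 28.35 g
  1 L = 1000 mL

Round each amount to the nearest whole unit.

Scaling factor: 21/5 = 4.2.
mozzarella: (2 lb + 9 oz = 2.5625 lb) × 21/5 × 16 oz/lb × 28.35 g/oz ≈ 4882 g
diced tomatoes: 2 tsp × 21/5 ≈ 8 tsp
basmati rice: 0.75 cup × 21/5 ≈ 3 cup
dried chickpeas: 12 oz × 21/5 ≈ 50 oz

mozzarella: 4882 g; diced tomatoes: 8 tsp; basmati rice: 3 cup; dried chickpeas: 50 oz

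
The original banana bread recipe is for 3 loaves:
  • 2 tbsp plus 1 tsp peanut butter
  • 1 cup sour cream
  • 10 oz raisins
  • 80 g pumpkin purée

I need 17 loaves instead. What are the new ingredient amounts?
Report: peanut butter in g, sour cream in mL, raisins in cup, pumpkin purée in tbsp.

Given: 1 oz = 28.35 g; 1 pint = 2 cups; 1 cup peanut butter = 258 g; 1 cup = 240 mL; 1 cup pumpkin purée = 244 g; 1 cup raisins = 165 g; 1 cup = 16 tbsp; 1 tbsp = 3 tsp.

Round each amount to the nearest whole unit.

peanut butter: 213 g; sour cream: 1360 mL; raisins: 10 cup; pumpkin purée: 30 tbsp

Scaling factor: 17/3.
peanut butter: (2 tbsp + 1 tsp = 7/3 tbsp) × 17/3 ÷ 16 tbsp/cup × 258 g/cup ≈ 213 g
sour cream: 1 cup × 17/3 × 240 mL/cup = 1360 mL
raisins: 10 oz × 17/3 × 28.35 g/oz ÷ 165 g/cup ≈ 10 cup
pumpkin purée: 80 g × 17/3 ÷ 244 g/cup × 16 tbsp/cup ≈ 30 tbsp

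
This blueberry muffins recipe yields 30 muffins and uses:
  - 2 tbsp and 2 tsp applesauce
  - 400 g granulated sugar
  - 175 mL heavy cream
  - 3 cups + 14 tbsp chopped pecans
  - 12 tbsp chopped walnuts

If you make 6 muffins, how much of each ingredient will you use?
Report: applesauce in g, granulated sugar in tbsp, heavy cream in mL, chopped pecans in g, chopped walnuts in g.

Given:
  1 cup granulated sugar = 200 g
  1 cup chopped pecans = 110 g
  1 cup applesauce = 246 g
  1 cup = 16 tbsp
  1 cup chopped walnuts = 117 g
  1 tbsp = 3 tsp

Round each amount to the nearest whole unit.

Scaling factor: 6/30 = 1/5 = 0.2.
applesauce: (2 tbsp + 2 tsp = 8/3 tbsp) × 1/5 ÷ 16 tbsp/cup × 246 g/cup ≈ 8 g
granulated sugar: 400 g × 1/5 ÷ 200 g/cup × 16 tbsp/cup ≈ 6 tbsp
heavy cream: 175 mL × 1/5 = 35 mL
chopped pecans: (3 cup + 14 tbsp = 3.875 cup) × 1/5 × 110 g/cup ≈ 85 g
chopped walnuts: 12 tbsp × 1/5 ÷ 16 tbsp/cup × 117 g/cup ≈ 18 g

applesauce: 8 g; granulated sugar: 6 tbsp; heavy cream: 35 mL; chopped pecans: 85 g; chopped walnuts: 18 g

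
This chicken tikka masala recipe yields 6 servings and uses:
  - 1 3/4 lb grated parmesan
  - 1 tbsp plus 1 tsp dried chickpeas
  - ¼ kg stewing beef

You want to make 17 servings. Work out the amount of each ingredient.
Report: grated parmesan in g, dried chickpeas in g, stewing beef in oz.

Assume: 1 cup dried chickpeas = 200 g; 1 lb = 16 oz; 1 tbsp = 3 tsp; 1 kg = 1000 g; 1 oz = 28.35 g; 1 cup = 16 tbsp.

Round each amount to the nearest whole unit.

grated parmesan: 2249 g; dried chickpeas: 47 g; stewing beef: 25 oz

Scaling factor: 17/6.
grated parmesan: 1.75 lb × 17/6 × 16 oz/lb × 28.35 g/oz ≈ 2249 g
dried chickpeas: (1 tbsp + 1 tsp = 4/3 tbsp) × 17/6 ÷ 16 tbsp/cup × 200 g/cup ≈ 47 g
stewing beef: 0.25 kg × 17/6 × 1000 g/kg ÷ 28.35 g/oz ≈ 25 oz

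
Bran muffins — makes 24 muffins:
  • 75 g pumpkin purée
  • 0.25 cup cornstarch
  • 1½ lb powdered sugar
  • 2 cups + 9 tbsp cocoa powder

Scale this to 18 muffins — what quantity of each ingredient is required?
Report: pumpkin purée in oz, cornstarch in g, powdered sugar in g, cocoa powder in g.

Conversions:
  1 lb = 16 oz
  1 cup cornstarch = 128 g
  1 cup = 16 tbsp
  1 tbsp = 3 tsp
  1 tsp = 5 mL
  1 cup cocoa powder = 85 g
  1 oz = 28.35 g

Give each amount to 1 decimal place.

Scaling factor: 18/24 = 3/4 = 0.75.
pumpkin purée: 75 g × 3/4 ÷ 28.35 g/oz ≈ 2.0 oz
cornstarch: 0.25 cup × 3/4 × 128 g/cup = 24.0 g
powdered sugar: 1.5 lb × 3/4 × 16 oz/lb × 28.35 g/oz = 510.3 g
cocoa powder: (2 cup + 9 tbsp = 2.5625 cup) × 3/4 × 85 g/cup ≈ 163.4 g

pumpkin purée: 2.0 oz; cornstarch: 24.0 g; powdered sugar: 510.3 g; cocoa powder: 163.4 g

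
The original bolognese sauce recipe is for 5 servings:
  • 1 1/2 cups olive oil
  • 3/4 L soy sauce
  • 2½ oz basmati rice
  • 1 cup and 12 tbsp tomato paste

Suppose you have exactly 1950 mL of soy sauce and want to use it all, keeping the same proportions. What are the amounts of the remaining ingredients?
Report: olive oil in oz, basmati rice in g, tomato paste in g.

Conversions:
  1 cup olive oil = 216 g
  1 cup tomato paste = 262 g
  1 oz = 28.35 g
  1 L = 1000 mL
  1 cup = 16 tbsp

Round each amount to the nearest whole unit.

olive oil: 30 oz; basmati rice: 184 g; tomato paste: 1192 g

The original recipe has 750 mL of soy sauce, so the scaling factor is 1950 ÷ 750 = 13/5 = 2.6.
olive oil: 1.5 cup × 13/5 × 216 g/cup ÷ 28.35 g/oz ≈ 30 oz
basmati rice: 2.5 oz × 13/5 × 28.35 g/oz ≈ 184 g
tomato paste: (1 cup + 12 tbsp = 1.75 cup) × 13/5 × 262 g/cup ≈ 1192 g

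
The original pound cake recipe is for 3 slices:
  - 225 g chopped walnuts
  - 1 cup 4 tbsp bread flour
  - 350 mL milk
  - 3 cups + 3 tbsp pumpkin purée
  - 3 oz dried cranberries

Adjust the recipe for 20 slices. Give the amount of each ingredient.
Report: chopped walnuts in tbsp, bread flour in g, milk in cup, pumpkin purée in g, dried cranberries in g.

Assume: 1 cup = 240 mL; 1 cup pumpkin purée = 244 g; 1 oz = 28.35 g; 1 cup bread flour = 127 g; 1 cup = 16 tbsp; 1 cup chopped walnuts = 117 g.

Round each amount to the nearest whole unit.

Scaling factor: 20/3.
chopped walnuts: 225 g × 20/3 ÷ 117 g/cup × 16 tbsp/cup ≈ 205 tbsp
bread flour: (1 cup + 4 tbsp = 1.25 cup) × 20/3 × 127 g/cup ≈ 1058 g
milk: 350 mL × 20/3 ÷ 240 mL/cup ≈ 10 cup
pumpkin purée: (3 cup + 3 tbsp = 3.1875 cup) × 20/3 × 244 g/cup = 5185 g
dried cranberries: 3 oz × 20/3 × 28.35 g/oz = 567 g

chopped walnuts: 205 tbsp; bread flour: 1058 g; milk: 10 cup; pumpkin purée: 5185 g; dried cranberries: 567 g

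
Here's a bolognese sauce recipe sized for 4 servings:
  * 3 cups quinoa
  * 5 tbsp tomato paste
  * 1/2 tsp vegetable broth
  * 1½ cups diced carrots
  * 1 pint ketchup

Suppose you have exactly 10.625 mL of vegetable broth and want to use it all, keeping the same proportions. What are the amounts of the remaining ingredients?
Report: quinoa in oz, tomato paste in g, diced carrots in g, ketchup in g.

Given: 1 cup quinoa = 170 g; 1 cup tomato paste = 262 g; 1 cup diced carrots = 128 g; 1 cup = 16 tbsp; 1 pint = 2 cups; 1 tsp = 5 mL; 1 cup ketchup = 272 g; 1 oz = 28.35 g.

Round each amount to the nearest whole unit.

The original recipe has 2.5 mL of vegetable broth, so the scaling factor is 10.625 ÷ 2.5 = 17/4 = 4.25.
quinoa: 3 cup × 17/4 × 170 g/cup ÷ 28.35 g/oz ≈ 76 oz
tomato paste: 5 tbsp × 17/4 ÷ 16 tbsp/cup × 262 g/cup ≈ 348 g
diced carrots: 1.5 cup × 17/4 × 128 g/cup = 816 g
ketchup: 1 pint × 17/4 × 2 cup/pint × 272 g/cup = 2312 g

quinoa: 76 oz; tomato paste: 348 g; diced carrots: 816 g; ketchup: 2312 g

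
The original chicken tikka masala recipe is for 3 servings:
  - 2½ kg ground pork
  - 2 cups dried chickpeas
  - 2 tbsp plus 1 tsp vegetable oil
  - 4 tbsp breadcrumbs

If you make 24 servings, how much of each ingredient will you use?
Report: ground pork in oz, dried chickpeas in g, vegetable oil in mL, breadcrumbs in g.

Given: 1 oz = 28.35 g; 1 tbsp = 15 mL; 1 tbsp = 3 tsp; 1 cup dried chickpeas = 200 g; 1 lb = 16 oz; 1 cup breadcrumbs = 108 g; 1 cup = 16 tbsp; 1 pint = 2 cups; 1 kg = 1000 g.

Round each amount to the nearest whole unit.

Scaling factor: 24/3 = 8.
ground pork: 2.5 kg × 8 × 1000 g/kg ÷ 28.35 g/oz ≈ 705 oz
dried chickpeas: 2 cup × 8 × 200 g/cup = 3200 g
vegetable oil: (2 tbsp + 1 tsp = 7/3 tbsp) × 8 × 15 mL/tbsp = 280 mL
breadcrumbs: 4 tbsp × 8 ÷ 16 tbsp/cup × 108 g/cup = 216 g

ground pork: 705 oz; dried chickpeas: 3200 g; vegetable oil: 280 mL; breadcrumbs: 216 g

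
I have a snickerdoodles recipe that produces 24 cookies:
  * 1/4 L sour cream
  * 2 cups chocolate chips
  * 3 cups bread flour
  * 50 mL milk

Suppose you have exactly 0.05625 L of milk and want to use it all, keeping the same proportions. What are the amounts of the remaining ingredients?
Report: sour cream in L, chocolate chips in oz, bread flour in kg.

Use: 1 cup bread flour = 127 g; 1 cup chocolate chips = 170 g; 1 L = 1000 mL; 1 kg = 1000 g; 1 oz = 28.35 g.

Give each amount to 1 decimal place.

The original recipe has 0.05 L of milk, so the scaling factor is 0.05625 ÷ 0.05 = 9/8 = 1.125.
sour cream: 0.25 L × 9/8 ≈ 0.3 L
chocolate chips: 2 cup × 9/8 × 170 g/cup ÷ 28.35 g/oz ≈ 13.5 oz
bread flour: 3 cup × 9/8 × 127 g/cup ÷ 1000 g/kg ≈ 0.4 kg

sour cream: 0.3 L; chocolate chips: 13.5 oz; bread flour: 0.4 kg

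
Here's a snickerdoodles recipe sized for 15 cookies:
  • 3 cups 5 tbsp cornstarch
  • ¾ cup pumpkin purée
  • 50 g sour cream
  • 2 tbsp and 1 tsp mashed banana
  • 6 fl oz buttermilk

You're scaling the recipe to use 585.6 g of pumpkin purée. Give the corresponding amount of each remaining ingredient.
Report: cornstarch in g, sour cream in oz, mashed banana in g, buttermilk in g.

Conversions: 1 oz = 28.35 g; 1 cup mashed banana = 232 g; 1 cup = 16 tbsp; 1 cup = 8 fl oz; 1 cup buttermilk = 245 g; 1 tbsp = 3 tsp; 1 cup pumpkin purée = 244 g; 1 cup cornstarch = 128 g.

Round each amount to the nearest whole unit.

cornstarch: 1357 g; sour cream: 6 oz; mashed banana: 108 g; buttermilk: 588 g

The original recipe has 183 g of pumpkin purée, so the scaling factor is 585.6 ÷ 183 = 16/5 = 3.2.
cornstarch: (3 cup + 5 tbsp = 3.3125 cup) × 16/5 × 128 g/cup ≈ 1357 g
sour cream: 50 g × 16/5 ÷ 28.35 g/oz ≈ 6 oz
mashed banana: (2 tbsp + 1 tsp = 7/3 tbsp) × 16/5 ÷ 16 tbsp/cup × 232 g/cup ≈ 108 g
buttermilk: 6 fl oz × 16/5 ÷ 8 fl oz/cup × 245 g/cup = 588 g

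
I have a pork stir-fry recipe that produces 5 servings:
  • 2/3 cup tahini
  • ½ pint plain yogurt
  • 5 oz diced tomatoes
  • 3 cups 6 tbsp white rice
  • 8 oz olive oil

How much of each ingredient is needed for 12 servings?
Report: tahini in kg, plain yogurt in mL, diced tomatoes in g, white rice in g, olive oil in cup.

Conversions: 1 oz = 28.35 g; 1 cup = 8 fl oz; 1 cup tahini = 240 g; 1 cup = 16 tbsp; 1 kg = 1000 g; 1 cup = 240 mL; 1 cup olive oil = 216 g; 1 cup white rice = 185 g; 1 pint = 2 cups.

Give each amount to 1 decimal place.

tahini: 0.4 kg; plain yogurt: 576.0 mL; diced tomatoes: 340.2 g; white rice: 1498.5 g; olive oil: 2.5 cup

Scaling factor: 12/5 = 2.4.
tahini: 2/3 cup × 12/5 × 240 g/cup ÷ 1000 g/kg ≈ 0.4 kg
plain yogurt: 0.5 pint × 12/5 × 2 cup/pint × 240 mL/cup = 576.0 mL
diced tomatoes: 5 oz × 12/5 × 28.35 g/oz = 340.2 g
white rice: (3 cup + 6 tbsp = 3.375 cup) × 12/5 × 185 g/cup = 1498.5 g
olive oil: 8 oz × 12/5 × 28.35 g/oz ÷ 216 g/cup ≈ 2.5 cup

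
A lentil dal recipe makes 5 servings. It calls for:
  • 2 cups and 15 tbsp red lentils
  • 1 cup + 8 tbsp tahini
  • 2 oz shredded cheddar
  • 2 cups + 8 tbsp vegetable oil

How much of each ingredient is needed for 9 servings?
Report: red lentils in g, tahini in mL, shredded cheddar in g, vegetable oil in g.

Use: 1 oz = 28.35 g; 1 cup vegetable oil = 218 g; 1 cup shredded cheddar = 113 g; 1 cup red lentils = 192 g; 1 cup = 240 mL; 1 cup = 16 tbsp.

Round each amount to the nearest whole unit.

Scaling factor: 9/5 = 1.8.
red lentils: (2 cup + 15 tbsp = 2.9375 cup) × 9/5 × 192 g/cup ≈ 1015 g
tahini: (1 cup + 8 tbsp = 1.5 cup) × 9/5 × 240 mL/cup = 648 mL
shredded cheddar: 2 oz × 9/5 × 28.35 g/oz ≈ 102 g
vegetable oil: (2 cup + 8 tbsp = 2.5 cup) × 9/5 × 218 g/cup = 981 g

red lentils: 1015 g; tahini: 648 mL; shredded cheddar: 102 g; vegetable oil: 981 g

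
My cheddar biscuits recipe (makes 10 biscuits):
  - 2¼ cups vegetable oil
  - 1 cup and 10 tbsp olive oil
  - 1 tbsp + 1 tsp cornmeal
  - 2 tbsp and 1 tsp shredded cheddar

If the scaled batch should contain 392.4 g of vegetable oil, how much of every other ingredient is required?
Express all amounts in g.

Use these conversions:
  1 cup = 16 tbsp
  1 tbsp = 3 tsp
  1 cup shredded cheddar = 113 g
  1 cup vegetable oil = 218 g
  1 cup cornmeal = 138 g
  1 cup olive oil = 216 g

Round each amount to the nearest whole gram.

The original recipe has 490.5 g of vegetable oil, so the scaling factor is 392.4 ÷ 490.5 = 4/5 = 0.8.
olive oil: (1 cup + 10 tbsp = 1.625 cup) × 4/5 × 216 g/cup ≈ 281 g
cornmeal: (1 tbsp + 1 tsp = 4/3 tbsp) × 4/5 ÷ 16 tbsp/cup × 138 g/cup ≈ 9 g
shredded cheddar: (2 tbsp + 1 tsp = 7/3 tbsp) × 4/5 ÷ 16 tbsp/cup × 113 g/cup ≈ 13 g

olive oil: 281 g; cornmeal: 9 g; shredded cheddar: 13 g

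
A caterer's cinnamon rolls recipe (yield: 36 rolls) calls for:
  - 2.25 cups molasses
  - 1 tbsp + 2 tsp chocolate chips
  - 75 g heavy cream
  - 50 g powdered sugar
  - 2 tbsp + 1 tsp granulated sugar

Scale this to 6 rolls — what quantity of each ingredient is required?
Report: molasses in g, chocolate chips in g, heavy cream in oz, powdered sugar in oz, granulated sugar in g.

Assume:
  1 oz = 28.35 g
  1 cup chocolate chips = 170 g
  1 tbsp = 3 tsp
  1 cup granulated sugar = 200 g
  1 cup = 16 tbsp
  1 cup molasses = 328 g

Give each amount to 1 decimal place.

molasses: 123.0 g; chocolate chips: 3.0 g; heavy cream: 0.4 oz; powdered sugar: 0.3 oz; granulated sugar: 4.9 g

Scaling factor: 6/36 = 1/6.
molasses: 2.25 cup × 1/6 × 328 g/cup = 123.0 g
chocolate chips: (1 tbsp + 2 tsp = 5/3 tbsp) × 1/6 ÷ 16 tbsp/cup × 170 g/cup ≈ 3.0 g
heavy cream: 75 g × 1/6 ÷ 28.35 g/oz ≈ 0.4 oz
powdered sugar: 50 g × 1/6 ÷ 28.35 g/oz ≈ 0.3 oz
granulated sugar: (2 tbsp + 1 tsp = 7/3 tbsp) × 1/6 ÷ 16 tbsp/cup × 200 g/cup ≈ 4.9 g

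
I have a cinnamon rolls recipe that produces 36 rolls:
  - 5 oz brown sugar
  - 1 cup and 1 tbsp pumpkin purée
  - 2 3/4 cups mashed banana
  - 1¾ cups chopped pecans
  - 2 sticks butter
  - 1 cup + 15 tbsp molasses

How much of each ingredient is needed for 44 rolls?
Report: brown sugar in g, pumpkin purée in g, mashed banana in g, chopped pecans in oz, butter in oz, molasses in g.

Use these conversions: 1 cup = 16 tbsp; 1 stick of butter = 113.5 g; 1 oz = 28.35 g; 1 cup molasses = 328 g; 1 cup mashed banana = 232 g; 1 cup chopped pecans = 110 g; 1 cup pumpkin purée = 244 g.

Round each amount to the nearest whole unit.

brown sugar: 173 g; pumpkin purée: 317 g; mashed banana: 780 g; chopped pecans: 8 oz; butter: 10 oz; molasses: 777 g

Scaling factor: 44/36 = 11/9.
brown sugar: 5 oz × 11/9 × 28.35 g/oz ≈ 173 g
pumpkin purée: (1 cup + 1 tbsp = 1.0625 cup) × 11/9 × 244 g/cup ≈ 317 g
mashed banana: 2.75 cup × 11/9 × 232 g/cup ≈ 780 g
chopped pecans: 1.75 cup × 11/9 × 110 g/cup ÷ 28.35 g/oz ≈ 8 oz
butter: 2 stick × 11/9 × 113.5 g/stick ÷ 28.35 g/oz ≈ 10 oz
molasses: (1 cup + 15 tbsp = 1.9375 cup) × 11/9 × 328 g/cup ≈ 777 g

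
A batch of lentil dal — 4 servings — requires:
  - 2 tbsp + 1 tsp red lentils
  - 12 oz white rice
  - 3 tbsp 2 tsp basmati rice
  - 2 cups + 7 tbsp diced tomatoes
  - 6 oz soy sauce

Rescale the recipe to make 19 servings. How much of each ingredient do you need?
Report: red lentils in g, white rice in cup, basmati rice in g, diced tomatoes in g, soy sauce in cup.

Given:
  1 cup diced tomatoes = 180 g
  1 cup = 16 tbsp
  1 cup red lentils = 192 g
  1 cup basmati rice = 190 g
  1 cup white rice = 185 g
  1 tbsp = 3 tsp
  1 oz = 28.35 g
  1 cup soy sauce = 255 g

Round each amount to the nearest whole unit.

red lentils: 133 g; white rice: 9 cup; basmati rice: 207 g; diced tomatoes: 2084 g; soy sauce: 3 cup

Scaling factor: 19/4 = 4.75.
red lentils: (2 tbsp + 1 tsp = 7/3 tbsp) × 19/4 ÷ 16 tbsp/cup × 192 g/cup = 133 g
white rice: 12 oz × 19/4 × 28.35 g/oz ÷ 185 g/cup ≈ 9 cup
basmati rice: (3 tbsp + 2 tsp = 11/3 tbsp) × 19/4 ÷ 16 tbsp/cup × 190 g/cup ≈ 207 g
diced tomatoes: (2 cup + 7 tbsp = 2.4375 cup) × 19/4 × 180 g/cup ≈ 2084 g
soy sauce: 6 oz × 19/4 × 28.35 g/oz ÷ 255 g/cup ≈ 3 cup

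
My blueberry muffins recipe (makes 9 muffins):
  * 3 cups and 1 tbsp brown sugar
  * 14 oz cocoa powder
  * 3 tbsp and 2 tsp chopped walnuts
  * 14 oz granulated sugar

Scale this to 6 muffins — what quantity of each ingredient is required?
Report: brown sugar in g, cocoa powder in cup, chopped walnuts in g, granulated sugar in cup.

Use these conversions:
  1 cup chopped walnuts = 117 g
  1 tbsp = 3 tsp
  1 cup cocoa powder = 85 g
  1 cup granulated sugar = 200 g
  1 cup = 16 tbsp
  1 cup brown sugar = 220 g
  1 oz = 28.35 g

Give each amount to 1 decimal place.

Scaling factor: 6/9 = 2/3.
brown sugar: (3 cup + 1 tbsp = 3.0625 cup) × 2/3 × 220 g/cup ≈ 449.2 g
cocoa powder: 14 oz × 2/3 × 28.35 g/oz ÷ 85 g/cup ≈ 3.1 cup
chopped walnuts: (3 tbsp + 2 tsp = 11/3 tbsp) × 2/3 ÷ 16 tbsp/cup × 117 g/cup ≈ 17.9 g
granulated sugar: 14 oz × 2/3 × 28.35 g/oz ÷ 200 g/cup ≈ 1.3 cup

brown sugar: 449.2 g; cocoa powder: 3.1 cup; chopped walnuts: 17.9 g; granulated sugar: 1.3 cup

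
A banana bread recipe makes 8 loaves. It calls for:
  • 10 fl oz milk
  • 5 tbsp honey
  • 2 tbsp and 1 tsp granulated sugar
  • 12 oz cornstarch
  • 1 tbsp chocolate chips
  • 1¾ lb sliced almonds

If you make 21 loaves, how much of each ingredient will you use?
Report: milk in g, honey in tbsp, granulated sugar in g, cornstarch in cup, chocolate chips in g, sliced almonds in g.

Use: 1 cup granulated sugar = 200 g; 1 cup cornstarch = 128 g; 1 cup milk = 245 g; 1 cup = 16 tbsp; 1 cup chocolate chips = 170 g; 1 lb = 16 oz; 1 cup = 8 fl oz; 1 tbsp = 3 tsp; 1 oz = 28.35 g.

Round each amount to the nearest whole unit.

Scaling factor: 21/8 = 2.625.
milk: 10 fl oz × 21/8 ÷ 8 fl oz/cup × 245 g/cup ≈ 804 g
honey: 5 tbsp × 21/8 ≈ 13 tbsp
granulated sugar: (2 tbsp + 1 tsp = 7/3 tbsp) × 21/8 ÷ 16 tbsp/cup × 200 g/cup ≈ 77 g
cornstarch: 12 oz × 21/8 × 28.35 g/oz ÷ 128 g/cup ≈ 7 cup
chocolate chips: 1 tbsp × 21/8 ÷ 16 tbsp/cup × 170 g/cup ≈ 28 g
sliced almonds: 1.75 lb × 21/8 × 16 oz/lb × 28.35 g/oz ≈ 2084 g

milk: 804 g; honey: 13 tbsp; granulated sugar: 77 g; cornstarch: 7 cup; chocolate chips: 28 g; sliced almonds: 2084 g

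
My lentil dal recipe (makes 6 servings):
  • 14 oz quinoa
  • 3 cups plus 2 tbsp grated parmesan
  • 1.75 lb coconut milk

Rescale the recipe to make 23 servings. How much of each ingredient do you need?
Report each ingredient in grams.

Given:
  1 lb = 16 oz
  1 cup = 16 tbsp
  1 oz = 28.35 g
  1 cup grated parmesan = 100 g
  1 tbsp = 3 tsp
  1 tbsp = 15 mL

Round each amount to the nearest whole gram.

quinoa: 1521 g; grated parmesan: 1198 g; coconut milk: 3043 g

Scaling factor: 23/6.
quinoa: 14 oz × 23/6 × 28.35 g/oz ≈ 1521 g
grated parmesan: (3 cup + 2 tbsp = 3.125 cup) × 23/6 × 100 g/cup ≈ 1198 g
coconut milk: 1.75 lb × 23/6 × 16 oz/lb × 28.35 g/oz ≈ 3043 g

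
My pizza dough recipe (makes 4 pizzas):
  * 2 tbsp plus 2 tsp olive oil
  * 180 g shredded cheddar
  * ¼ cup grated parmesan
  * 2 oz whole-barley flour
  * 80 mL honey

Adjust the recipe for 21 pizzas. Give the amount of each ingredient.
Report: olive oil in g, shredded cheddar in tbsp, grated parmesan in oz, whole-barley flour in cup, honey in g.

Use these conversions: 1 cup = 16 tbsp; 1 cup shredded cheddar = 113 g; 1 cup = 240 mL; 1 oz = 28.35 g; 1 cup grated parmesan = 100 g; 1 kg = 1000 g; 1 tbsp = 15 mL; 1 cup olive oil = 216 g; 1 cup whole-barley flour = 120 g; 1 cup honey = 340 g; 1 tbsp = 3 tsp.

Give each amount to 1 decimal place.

olive oil: 189.0 g; shredded cheddar: 133.8 tbsp; grated parmesan: 4.6 oz; whole-barley flour: 2.5 cup; honey: 595.0 g

Scaling factor: 21/4 = 5.25.
olive oil: (2 tbsp + 2 tsp = 8/3 tbsp) × 21/4 ÷ 16 tbsp/cup × 216 g/cup = 189.0 g
shredded cheddar: 180 g × 21/4 ÷ 113 g/cup × 16 tbsp/cup ≈ 133.8 tbsp
grated parmesan: 0.25 cup × 21/4 × 100 g/cup ÷ 28.35 g/oz ≈ 4.6 oz
whole-barley flour: 2 oz × 21/4 × 28.35 g/oz ÷ 120 g/cup ≈ 2.5 cup
honey: 80 mL × 21/4 ÷ 240 mL/cup × 340 g/cup = 595.0 g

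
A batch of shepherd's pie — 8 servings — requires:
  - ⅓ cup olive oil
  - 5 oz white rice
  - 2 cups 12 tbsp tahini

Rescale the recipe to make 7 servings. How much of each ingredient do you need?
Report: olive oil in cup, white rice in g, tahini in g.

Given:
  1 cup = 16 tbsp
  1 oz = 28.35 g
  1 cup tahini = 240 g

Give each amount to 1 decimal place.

olive oil: 0.3 cup; white rice: 124.0 g; tahini: 577.5 g

Scaling factor: 7/8 = 0.875.
olive oil: 1/3 cup × 7/8 ≈ 0.3 cup
white rice: 5 oz × 7/8 × 28.35 g/oz ≈ 124.0 g
tahini: (2 cup + 12 tbsp = 2.75 cup) × 7/8 × 240 g/cup = 577.5 g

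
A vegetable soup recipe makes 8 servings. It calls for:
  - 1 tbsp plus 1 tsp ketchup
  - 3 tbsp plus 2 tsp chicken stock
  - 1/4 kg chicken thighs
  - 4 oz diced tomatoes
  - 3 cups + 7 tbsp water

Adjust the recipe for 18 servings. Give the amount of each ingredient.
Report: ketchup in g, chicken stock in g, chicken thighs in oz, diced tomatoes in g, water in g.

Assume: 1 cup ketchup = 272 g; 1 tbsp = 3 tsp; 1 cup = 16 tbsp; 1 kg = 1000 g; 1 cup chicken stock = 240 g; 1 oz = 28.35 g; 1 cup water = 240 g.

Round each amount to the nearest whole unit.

Scaling factor: 18/8 = 9/4 = 2.25.
ketchup: (1 tbsp + 1 tsp = 4/3 tbsp) × 9/4 ÷ 16 tbsp/cup × 272 g/cup = 51 g
chicken stock: (3 tbsp + 2 tsp = 11/3 tbsp) × 9/4 ÷ 16 tbsp/cup × 240 g/cup ≈ 124 g
chicken thighs: 0.25 kg × 9/4 × 1000 g/kg ÷ 28.35 g/oz ≈ 20 oz
diced tomatoes: 4 oz × 9/4 × 28.35 g/oz ≈ 255 g
water: (3 cup + 7 tbsp = 3.4375 cup) × 9/4 × 240 g/cup ≈ 1856 g

ketchup: 51 g; chicken stock: 124 g; chicken thighs: 20 oz; diced tomatoes: 255 g; water: 1856 g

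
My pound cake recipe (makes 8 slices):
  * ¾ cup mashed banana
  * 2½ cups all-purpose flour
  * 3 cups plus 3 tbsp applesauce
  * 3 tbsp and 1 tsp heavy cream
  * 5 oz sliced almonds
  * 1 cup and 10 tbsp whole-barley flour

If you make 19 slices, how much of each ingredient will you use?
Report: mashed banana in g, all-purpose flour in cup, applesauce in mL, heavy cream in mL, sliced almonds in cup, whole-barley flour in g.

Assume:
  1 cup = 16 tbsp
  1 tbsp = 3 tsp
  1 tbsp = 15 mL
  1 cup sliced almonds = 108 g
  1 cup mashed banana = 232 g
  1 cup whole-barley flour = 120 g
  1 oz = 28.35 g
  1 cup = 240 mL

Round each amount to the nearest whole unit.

Scaling factor: 19/8 = 2.375.
mashed banana: 0.75 cup × 19/8 × 232 g/cup ≈ 413 g
all-purpose flour: 2.5 cup × 19/8 ≈ 6 cup
applesauce: (3 cup + 3 tbsp = 3.1875 cup) × 19/8 × 240 mL/cup ≈ 1817 mL
heavy cream: (3 tbsp + 1 tsp = 10/3 tbsp) × 19/8 × 15 mL/tbsp ≈ 119 mL
sliced almonds: 5 oz × 19/8 × 28.35 g/oz ÷ 108 g/cup ≈ 3 cup
whole-barley flour: (1 cup + 10 tbsp = 1.625 cup) × 19/8 × 120 g/cup ≈ 463 g

mashed banana: 413 g; all-purpose flour: 6 cup; applesauce: 1817 mL; heavy cream: 119 mL; sliced almonds: 3 cup; whole-barley flour: 463 g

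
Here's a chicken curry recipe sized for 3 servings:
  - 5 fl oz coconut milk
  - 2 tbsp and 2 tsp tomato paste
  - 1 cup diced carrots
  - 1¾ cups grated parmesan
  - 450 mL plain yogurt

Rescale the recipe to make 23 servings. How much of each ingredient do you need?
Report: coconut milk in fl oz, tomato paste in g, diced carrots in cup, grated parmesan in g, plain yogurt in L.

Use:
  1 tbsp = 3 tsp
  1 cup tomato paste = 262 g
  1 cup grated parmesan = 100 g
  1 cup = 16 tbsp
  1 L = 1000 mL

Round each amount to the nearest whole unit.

Scaling factor: 23/3.
coconut milk: 5 fl oz × 23/3 ≈ 38 fl oz
tomato paste: (2 tbsp + 2 tsp = 8/3 tbsp) × 23/3 ÷ 16 tbsp/cup × 262 g/cup ≈ 335 g
diced carrots: 1 cup × 23/3 ≈ 8 cup
grated parmesan: 1.75 cup × 23/3 × 100 g/cup ≈ 1342 g
plain yogurt: 450 mL × 23/3 ÷ 1000 mL/L ≈ 3 L

coconut milk: 38 fl oz; tomato paste: 335 g; diced carrots: 8 cup; grated parmesan: 1342 g; plain yogurt: 3 L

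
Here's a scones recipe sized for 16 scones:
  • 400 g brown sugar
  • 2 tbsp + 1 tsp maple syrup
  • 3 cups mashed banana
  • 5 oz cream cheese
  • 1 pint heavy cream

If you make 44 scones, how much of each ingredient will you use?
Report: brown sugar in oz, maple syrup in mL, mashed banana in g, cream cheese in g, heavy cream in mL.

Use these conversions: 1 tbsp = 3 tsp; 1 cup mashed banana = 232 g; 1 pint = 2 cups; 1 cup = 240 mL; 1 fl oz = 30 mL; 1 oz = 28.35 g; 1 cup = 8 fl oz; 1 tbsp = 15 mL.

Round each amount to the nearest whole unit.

Scaling factor: 44/16 = 11/4 = 2.75.
brown sugar: 400 g × 11/4 ÷ 28.35 g/oz ≈ 39 oz
maple syrup: (2 tbsp + 1 tsp = 7/3 tbsp) × 11/4 × 15 mL/tbsp ≈ 96 mL
mashed banana: 3 cup × 11/4 × 232 g/cup = 1914 g
cream cheese: 5 oz × 11/4 × 28.35 g/oz ≈ 390 g
heavy cream: 1 pint × 11/4 × 2 cup/pint × 240 mL/cup = 1320 mL

brown sugar: 39 oz; maple syrup: 96 mL; mashed banana: 1914 g; cream cheese: 390 g; heavy cream: 1320 mL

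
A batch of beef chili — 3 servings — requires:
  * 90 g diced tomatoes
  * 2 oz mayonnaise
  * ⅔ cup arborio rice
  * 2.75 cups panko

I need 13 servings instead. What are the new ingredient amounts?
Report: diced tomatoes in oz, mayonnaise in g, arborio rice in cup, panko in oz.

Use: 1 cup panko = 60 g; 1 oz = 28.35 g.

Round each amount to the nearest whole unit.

diced tomatoes: 14 oz; mayonnaise: 246 g; arborio rice: 3 cup; panko: 25 oz

Scaling factor: 13/3.
diced tomatoes: 90 g × 13/3 ÷ 28.35 g/oz ≈ 14 oz
mayonnaise: 2 oz × 13/3 × 28.35 g/oz ≈ 246 g
arborio rice: 2/3 cup × 13/3 ≈ 3 cup
panko: 2.75 cup × 13/3 × 60 g/cup ÷ 28.35 g/oz ≈ 25 oz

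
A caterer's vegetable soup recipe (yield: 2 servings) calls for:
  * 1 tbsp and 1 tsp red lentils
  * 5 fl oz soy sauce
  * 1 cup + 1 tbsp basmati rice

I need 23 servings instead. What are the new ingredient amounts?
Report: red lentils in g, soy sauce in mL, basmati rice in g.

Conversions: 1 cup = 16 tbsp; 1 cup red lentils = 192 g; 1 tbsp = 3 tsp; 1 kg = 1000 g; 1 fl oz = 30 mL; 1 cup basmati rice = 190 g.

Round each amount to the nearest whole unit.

red lentils: 184 g; soy sauce: 1725 mL; basmati rice: 2322 g

Scaling factor: 23/2 = 11.5.
red lentils: (1 tbsp + 1 tsp = 4/3 tbsp) × 23/2 ÷ 16 tbsp/cup × 192 g/cup = 184 g
soy sauce: 5 fl oz × 23/2 × 30 mL/fl oz = 1725 mL
basmati rice: (1 cup + 1 tbsp = 1.0625 cup) × 23/2 × 190 g/cup ≈ 2322 g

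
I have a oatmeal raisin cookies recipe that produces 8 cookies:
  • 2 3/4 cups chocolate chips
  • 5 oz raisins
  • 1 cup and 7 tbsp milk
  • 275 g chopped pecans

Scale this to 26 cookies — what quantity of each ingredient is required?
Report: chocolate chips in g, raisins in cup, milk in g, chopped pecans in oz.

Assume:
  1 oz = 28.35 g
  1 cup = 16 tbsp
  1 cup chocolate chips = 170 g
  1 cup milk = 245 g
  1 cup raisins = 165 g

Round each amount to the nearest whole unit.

Scaling factor: 26/8 = 13/4 = 3.25.
chocolate chips: 2.75 cup × 13/4 × 170 g/cup ≈ 1519 g
raisins: 5 oz × 13/4 × 28.35 g/oz ÷ 165 g/cup ≈ 3 cup
milk: (1 cup + 7 tbsp = 1.4375 cup) × 13/4 × 245 g/cup ≈ 1145 g
chopped pecans: 275 g × 13/4 ÷ 28.35 g/oz ≈ 32 oz

chocolate chips: 1519 g; raisins: 3 cup; milk: 1145 g; chopped pecans: 32 oz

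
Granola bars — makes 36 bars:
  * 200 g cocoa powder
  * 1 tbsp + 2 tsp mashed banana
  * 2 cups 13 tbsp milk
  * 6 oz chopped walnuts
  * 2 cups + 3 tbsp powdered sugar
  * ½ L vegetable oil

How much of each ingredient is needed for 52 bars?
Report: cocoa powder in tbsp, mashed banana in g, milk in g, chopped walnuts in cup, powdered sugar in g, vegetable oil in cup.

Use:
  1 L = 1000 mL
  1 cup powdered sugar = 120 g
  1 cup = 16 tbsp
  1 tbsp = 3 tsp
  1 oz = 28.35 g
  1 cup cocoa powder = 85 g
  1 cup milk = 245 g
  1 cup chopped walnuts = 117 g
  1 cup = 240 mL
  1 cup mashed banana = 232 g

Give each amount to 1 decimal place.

Scaling factor: 52/36 = 13/9.
cocoa powder: 200 g × 13/9 ÷ 85 g/cup × 16 tbsp/cup ≈ 54.4 tbsp
mashed banana: (1 tbsp + 2 tsp = 5/3 tbsp) × 13/9 ÷ 16 tbsp/cup × 232 g/cup ≈ 34.9 g
milk: (2 cup + 13 tbsp = 2.8125 cup) × 13/9 × 245 g/cup ≈ 995.3 g
chopped walnuts: 6 oz × 13/9 × 28.35 g/oz ÷ 117 g/cup = 2.1 cup
powdered sugar: (2 cup + 3 tbsp = 2.1875 cup) × 13/9 × 120 g/cup ≈ 379.2 g
vegetable oil: 0.5 L × 13/9 × 1000 mL/L ÷ 240 mL/cup ≈ 3.0 cup

cocoa powder: 54.4 tbsp; mashed banana: 34.9 g; milk: 995.3 g; chopped walnuts: 2.1 cup; powdered sugar: 379.2 g; vegetable oil: 3.0 cup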